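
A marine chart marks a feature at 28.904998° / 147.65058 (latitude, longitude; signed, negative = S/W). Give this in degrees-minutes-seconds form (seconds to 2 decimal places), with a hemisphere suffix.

Lat: 0.904998 × 60 = 54.29988′ → 54′, remainder × 60 = 17.9928″
Longitude: whole degrees 147; 39.03480′ → 39′ and 2.0880″

28°54′17.99″ N, 147°39′2.09″ E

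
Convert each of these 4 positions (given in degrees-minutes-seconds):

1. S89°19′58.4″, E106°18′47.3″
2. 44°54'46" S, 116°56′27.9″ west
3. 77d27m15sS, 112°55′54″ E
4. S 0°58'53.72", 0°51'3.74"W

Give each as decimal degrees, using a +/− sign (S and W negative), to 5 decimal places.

1. -89.33289, 106.31314
2. -44.91278, -116.94108
3. -77.45417, 112.93167
4. -0.98159, -0.85104

Point 1:
  φ: 89 + 19/60 + 58.4/3600 = 89.332889
  S ⇒ negate
  Longitude: 106 + 18/60 + 47.3/3600 = 106.313139
  E ⇒ keep positive
Point 2:
  Latitude: 54′ + 46″ = 54.76667′; 44 + 54.76667/60 = 44.912778
  S ⇒ negate
  λ: 116 + 56/60 + 27.9/3600 = 116.941083
  W → negative
Point 3:
  Latitude: 27′ + 15″ = 27.25000′; 77 + 27.25000/60 = 77.454167
  S → negative
  Longitude: 112° + 55/60 + 54/3600 = 112 + 0.916667 + 0.015000 = 112.931667
  E → positive
Point 4:
  Lat: 0° + 58/60 + 53.72/3600 = 0 + 0.966667 + 0.014922 = 0.981589
  hemisphere S, so the sign is −
  Lon: 0 + 51/60 + 3.74/3600 = 0.851039
  W → negative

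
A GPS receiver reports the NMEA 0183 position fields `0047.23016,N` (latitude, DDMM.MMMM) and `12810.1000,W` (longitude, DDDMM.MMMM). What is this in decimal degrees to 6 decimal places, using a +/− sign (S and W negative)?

Lat: split at 2 digits → 00° and 47.23016′; 0 + 47.23016/60 = 0.7871693
N ⇒ keep positive
λ: degrees = first 3 digits = 128, minutes = 10.1; 128 + 10.1/60 = 128.1683333
W → negative

0.787169, -128.168333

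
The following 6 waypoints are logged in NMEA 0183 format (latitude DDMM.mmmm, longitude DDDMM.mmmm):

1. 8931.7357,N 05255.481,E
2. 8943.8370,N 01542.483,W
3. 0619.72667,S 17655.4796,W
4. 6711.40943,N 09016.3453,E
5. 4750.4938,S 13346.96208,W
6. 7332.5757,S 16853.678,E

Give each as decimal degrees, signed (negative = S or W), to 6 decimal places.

1. 89.528928, 52.924683
2. 89.730617, -15.708050
3. -6.328778, -176.924660
4. 67.190157, 90.272422
5. -47.841563, -133.782701
6. -73.542928, 168.894633

Point 1:
  Latitude: degrees = first 2 digits = 89, minutes = 31.7357; 89 + 31.7357/60 = 89.5289283
  N ⇒ keep positive
  Longitude: degrees = first 3 digits = 52, minutes = 55.481; 52 + 55.481/60 = 52.9246833
  E → positive
Point 2:
  φ: degrees = first 2 digits = 89, minutes = 43.837; 89 + 43.837/60 = 89.7306167
  N ⇒ keep positive
  Longitude: split at 3 digits → 015° and 42.483′; 15 + 42.483/60 = 15.7080500
  hemisphere W, so the sign is −
Point 3:
  φ: degrees = first 2 digits = 6, minutes = 19.72667; 6 + 19.72667/60 = 6.3287778
  S ⇒ negate
  λ: split at 3 digits → 176° and 55.4796′; 176 + 55.4796/60 = 176.9246600
  W ⇒ negate
Point 4:
  Latitude: split at 2 digits → 67° and 11.40943′; 67 + 11.40943/60 = 67.1901572
  N → positive
  Lon: split at 3 digits → 090° and 16.3453′; 90 + 16.3453/60 = 90.2724217
  E ⇒ keep positive
Point 5:
  Lat: degrees = first 2 digits = 47, minutes = 50.4938; 47 + 50.4938/60 = 47.8415633
  S ⇒ negate
  Longitude: degrees = first 3 digits = 133, minutes = 46.96208; 133 + 46.96208/60 = 133.7827013
  W ⇒ negate
Point 6:
  Latitude: split at 2 digits → 73° and 32.5757′; 73 + 32.5757/60 = 73.5429283
  hemisphere S, so the sign is −
  Longitude: degrees = first 3 digits = 168, minutes = 53.678; 168 + 53.678/60 = 168.8946333
  E ⇒ keep positive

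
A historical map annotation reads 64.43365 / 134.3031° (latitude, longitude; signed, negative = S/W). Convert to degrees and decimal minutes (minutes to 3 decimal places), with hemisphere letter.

64° 26.019′ N, 134° 18.186′ E

φ: fractional part 0.433650 → 26.01900 minutes
Longitude: 134° + 0.303100 × 60 = 134° 18.18600′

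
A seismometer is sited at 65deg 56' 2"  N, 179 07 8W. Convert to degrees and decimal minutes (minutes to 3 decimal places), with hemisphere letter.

65° 56.033′ N, 179° 7.133′ W

φ: 56 + 2/60 = 56.03333′
Longitude: seconds/60 = 0.13333; minutes = 7 + 0.13333 = 7.13333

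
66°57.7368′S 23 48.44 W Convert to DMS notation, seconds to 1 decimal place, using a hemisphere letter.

Latitude: 57.73680′ → 57′ and 0.73680 × 60 = 44.208″
λ: 48.44000′ → 48′ and 0.44000 × 60 = 26.400″

66°57′44.2″ S, 23°48′26.4″ W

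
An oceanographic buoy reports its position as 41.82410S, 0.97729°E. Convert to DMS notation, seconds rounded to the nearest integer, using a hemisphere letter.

Lat: 0.824100° → 49.44600′; 0.44600 × 60 = 26.76″
Lon: 0.977290 × 60 = 58.63740′ → 58′, remainder × 60 = 38.24″

41°49′27″ S, 0°58′38″ E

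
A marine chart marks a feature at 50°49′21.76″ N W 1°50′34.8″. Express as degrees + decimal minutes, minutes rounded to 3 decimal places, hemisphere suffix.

50° 49.363′ N, 1° 50.580′ W

Lat: 49 + 21.76/60 = 49.36267′
Longitude: seconds/60 = 0.58000; minutes = 50 + 0.58000 = 50.58000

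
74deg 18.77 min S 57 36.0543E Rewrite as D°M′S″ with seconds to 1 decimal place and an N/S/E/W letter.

74°18′46.2″ S, 57°36′3.3″ E

Lat: fractional minutes 0.77000 × 60 = 46.200″
λ: 36.05430′ → 36′ and 0.05430 × 60 = 3.258″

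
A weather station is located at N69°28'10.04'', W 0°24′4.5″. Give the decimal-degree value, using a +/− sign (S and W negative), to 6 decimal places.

69.469456, -0.401250

φ: 69° + 28/60 + 10.04/3600 = 69 + 0.466667 + 0.002789 = 69.4694556
N → positive
Lon: 0° + 24/60 + 4.5/3600 = 0 + 0.400000 + 0.001250 = 0.4012500
W → negative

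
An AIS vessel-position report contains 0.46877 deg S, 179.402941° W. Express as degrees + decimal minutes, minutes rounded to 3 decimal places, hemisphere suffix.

0° 28.126′ S, 179° 24.176′ W

Latitude: 0° + 0.468770 × 60 = 0° 28.12620′
λ: 179° + 0.402941 × 60 = 179° 24.17646′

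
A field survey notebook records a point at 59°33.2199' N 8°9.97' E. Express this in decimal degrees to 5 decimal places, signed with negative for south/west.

59.55367, 8.16617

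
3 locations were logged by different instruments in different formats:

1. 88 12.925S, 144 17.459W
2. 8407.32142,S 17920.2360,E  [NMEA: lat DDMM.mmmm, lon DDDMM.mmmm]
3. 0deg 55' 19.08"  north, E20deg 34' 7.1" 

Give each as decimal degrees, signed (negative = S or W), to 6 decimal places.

Point 1:
  Latitude: 88 + 12.925/60 = 88.2154167
  S → negative
  Longitude: 144 + 17.459/60 = 144.2909833
  hemisphere W, so the sign is −
Point 2:
  Lat: split at 2 digits → 84° and 7.32142′; 84 + 7.32142/60 = 84.1220237
  S ⇒ negate
  λ: degrees = first 3 digits = 179, minutes = 20.236; 179 + 20.236/60 = 179.3372667
  E → positive
Point 3:
  Lat: 0 + 55/60 + 19.08/3600 = 0.9219667
  N ⇒ keep positive
  Lon: 20 + 34/60 + 7.1/3600 = 20.5686389
  E ⇒ keep positive

1. -88.215417, -144.290983
2. -84.122024, 179.337267
3. 0.921967, 20.568639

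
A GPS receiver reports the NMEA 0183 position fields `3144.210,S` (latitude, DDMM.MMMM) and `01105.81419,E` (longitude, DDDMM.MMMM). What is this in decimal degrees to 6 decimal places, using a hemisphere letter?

31.736833° S, 11.096903° E

Lat: split at 2 digits → 31° and 44.21′; 31 + 44.21/60 = 31.7368333
λ: degrees = first 3 digits = 11, minutes = 5.81419; 11 + 5.81419/60 = 11.0969032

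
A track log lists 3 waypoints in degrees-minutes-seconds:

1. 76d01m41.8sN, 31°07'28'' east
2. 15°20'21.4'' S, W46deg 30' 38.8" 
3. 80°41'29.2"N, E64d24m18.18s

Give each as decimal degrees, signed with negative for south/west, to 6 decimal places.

1. 76.028278, 31.124444
2. -15.339278, -46.510778
3. 80.691444, 64.405050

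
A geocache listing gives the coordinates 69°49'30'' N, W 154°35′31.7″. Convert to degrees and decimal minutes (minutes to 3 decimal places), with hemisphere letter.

φ: seconds/60 = 0.50000; minutes = 49 + 0.50000 = 49.50000
λ: 35 + 31.7/60 = 35.52833′

69° 49.500′ N, 154° 35.528′ W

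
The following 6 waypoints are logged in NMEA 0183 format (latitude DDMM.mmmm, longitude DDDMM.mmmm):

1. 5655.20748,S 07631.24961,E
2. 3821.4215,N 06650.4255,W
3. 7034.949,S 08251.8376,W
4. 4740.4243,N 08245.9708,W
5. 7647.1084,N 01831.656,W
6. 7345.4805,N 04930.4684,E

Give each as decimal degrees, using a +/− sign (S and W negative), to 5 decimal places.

1. -56.92012, 76.52083
2. 38.35703, -66.84043
3. -70.58248, -82.86396
4. 47.67374, -82.76618
5. 76.78514, -18.52760
6. 73.75801, 49.50781

Point 1:
  Lat: split at 2 digits → 56° and 55.20748′; 56 + 55.20748/60 = 56.920125
  S → negative
  λ: degrees = first 3 digits = 76, minutes = 31.24961; 76 + 31.24961/60 = 76.520827
  E ⇒ keep positive
Point 2:
  Lat: split at 2 digits → 38° and 21.4215′; 38 + 21.4215/60 = 38.357025
  N ⇒ keep positive
  Longitude: split at 3 digits → 066° and 50.4255′; 66 + 50.4255/60 = 66.840425
  hemisphere W, so the sign is −
Point 3:
  φ: degrees = first 2 digits = 70, minutes = 34.949; 70 + 34.949/60 = 70.582483
  S ⇒ negate
  Longitude: split at 3 digits → 082° and 51.8376′; 82 + 51.8376/60 = 82.863960
  W → negative
Point 4:
  Lat: degrees = first 2 digits = 47, minutes = 40.4243; 47 + 40.4243/60 = 47.673738
  N ⇒ keep positive
  Longitude: degrees = first 3 digits = 82, minutes = 45.9708; 82 + 45.9708/60 = 82.766180
  W ⇒ negate
Point 5:
  Lat: degrees = first 2 digits = 76, minutes = 47.1084; 76 + 47.1084/60 = 76.785140
  N ⇒ keep positive
  λ: split at 3 digits → 018° and 31.656′; 18 + 31.656/60 = 18.527600
  W → negative
Point 6:
  Latitude: degrees = first 2 digits = 73, minutes = 45.4805; 73 + 45.4805/60 = 73.758008
  N → positive
  Lon: split at 3 digits → 049° and 30.4684′; 49 + 30.4684/60 = 49.507807
  E → positive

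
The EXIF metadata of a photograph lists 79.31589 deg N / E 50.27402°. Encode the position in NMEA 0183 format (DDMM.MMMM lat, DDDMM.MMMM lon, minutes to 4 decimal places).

7918.9534,N / 05016.4412,E

φ: minutes = (79.315890 − 79) × 60 = 18.953400
Longitude: minutes = (50.274020 − 50) × 60 = 16.441200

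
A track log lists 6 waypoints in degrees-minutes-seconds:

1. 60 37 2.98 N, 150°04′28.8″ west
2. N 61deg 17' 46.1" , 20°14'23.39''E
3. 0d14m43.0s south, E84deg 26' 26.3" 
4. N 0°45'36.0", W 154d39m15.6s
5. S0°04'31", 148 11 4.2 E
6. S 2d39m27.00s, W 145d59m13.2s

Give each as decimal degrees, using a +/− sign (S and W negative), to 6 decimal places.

Point 1:
  φ: 60° + 37/60 + 2.98/3600 = 60 + 0.616667 + 0.000828 = 60.6174944
  N ⇒ keep positive
  Longitude: 4′ + 28.8″ = 4.48000′; 150 + 4.48000/60 = 150.0746667
  W → negative
Point 2:
  φ: 17′ + 46.1″ = 17.76833′; 61 + 17.76833/60 = 61.2961389
  N → positive
  Longitude: 20 + 14/60 + 23.39/3600 = 20.2398306
  E → positive
Point 3:
  Latitude: 0° + 14/60 + 43/3600 = 0 + 0.233333 + 0.011944 = 0.2452778
  hemisphere S, so the sign is −
  Lon: 26′ + 26.3″ = 26.43833′; 84 + 26.43833/60 = 84.4406389
  E → positive
Point 4:
  Latitude: 0 + 45/60 + 36/3600 = 0.7600000
  N → positive
  Lon: 39′ + 15.6″ = 39.26000′; 154 + 39.26000/60 = 154.6543333
  hemisphere W, so the sign is −
Point 5:
  Latitude: 0° + 4/60 + 31/3600 = 0 + 0.066667 + 0.008611 = 0.0752778
  hemisphere S, so the sign is −
  Longitude: 11′ + 4.2″ = 11.07000′; 148 + 11.07000/60 = 148.1845000
  E ⇒ keep positive
Point 6:
  φ: 39′ + 27″ = 39.45000′; 2 + 39.45000/60 = 2.6575000
  S → negative
  λ: 145° + 59/60 + 13.2/3600 = 145 + 0.983333 + 0.003667 = 145.9870000
  hemisphere W, so the sign is −

1. 60.617494, -150.074667
2. 61.296139, 20.239831
3. -0.245278, 84.440639
4. 0.760000, -154.654333
5. -0.075278, 148.184500
6. -2.657500, -145.987000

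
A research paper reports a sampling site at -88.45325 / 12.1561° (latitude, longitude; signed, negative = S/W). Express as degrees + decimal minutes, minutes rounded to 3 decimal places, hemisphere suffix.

88° 27.195′ S, 12° 9.366′ E

Latitude is negative → S; |value| = 88.453250
Latitude: fractional part 0.453250 → 27.19500 minutes
Lon: 12° + 0.156100 × 60 = 12° 9.36600′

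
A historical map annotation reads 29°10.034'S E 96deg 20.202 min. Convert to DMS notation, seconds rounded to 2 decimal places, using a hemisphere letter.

φ: 10.03400′ → 10′ and 0.03400 × 60 = 2.0400″
Longitude: fractional minutes 0.20200 × 60 = 12.1200″

29°10′2.04″ S, 96°20′12.12″ E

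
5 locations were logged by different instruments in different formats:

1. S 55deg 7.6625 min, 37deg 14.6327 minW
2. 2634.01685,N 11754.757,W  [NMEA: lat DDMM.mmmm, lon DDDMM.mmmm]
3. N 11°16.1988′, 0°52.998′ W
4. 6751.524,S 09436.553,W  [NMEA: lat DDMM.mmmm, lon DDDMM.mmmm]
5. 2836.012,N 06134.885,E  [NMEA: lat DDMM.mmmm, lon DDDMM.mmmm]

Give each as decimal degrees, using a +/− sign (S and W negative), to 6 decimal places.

1. -55.127708, -37.243878
2. 26.566948, -117.912617
3. 11.269980, -0.883300
4. -67.858733, -94.609217
5. 28.600200, 61.581417

Point 1:
  Lat: 55 + 7.6625/60 = 55.1277083
  S → negative
  Lon: 37 + 14.6327/60 = 37.2438783
  W → negative
Point 2:
  φ: degrees = first 2 digits = 26, minutes = 34.01685; 26 + 34.01685/60 = 26.5669475
  N ⇒ keep positive
  λ: degrees = first 3 digits = 117, minutes = 54.757; 117 + 54.757/60 = 117.9126167
  hemisphere W, so the sign is −
Point 3:
  Latitude: 16.1988′ = 0.269980°; total 11.2699800
  N ⇒ keep positive
  Lon: 0 + 52.998/60 = 0.8833000
  W → negative
Point 4:
  φ: degrees = first 2 digits = 67, minutes = 51.524; 67 + 51.524/60 = 67.8587333
  S → negative
  Lon: degrees = first 3 digits = 94, minutes = 36.553; 94 + 36.553/60 = 94.6092167
  W → negative
Point 5:
  φ: split at 2 digits → 28° and 36.012′; 28 + 36.012/60 = 28.6002000
  N → positive
  Lon: split at 3 digits → 061° and 34.885′; 61 + 34.885/60 = 61.5814167
  E → positive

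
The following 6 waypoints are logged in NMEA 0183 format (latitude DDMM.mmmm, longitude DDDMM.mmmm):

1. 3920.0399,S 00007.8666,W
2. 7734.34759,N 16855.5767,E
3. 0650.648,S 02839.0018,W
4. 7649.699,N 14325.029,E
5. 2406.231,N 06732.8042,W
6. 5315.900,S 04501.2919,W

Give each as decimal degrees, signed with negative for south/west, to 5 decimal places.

1. -39.33400, -0.13111
2. 77.57246, 168.92628
3. -6.84413, -28.65003
4. 76.82832, 143.41715
5. 24.10385, -67.54674
6. -53.26500, -45.02153

Point 1:
  Latitude: degrees = first 2 digits = 39, minutes = 20.0399; 39 + 20.0399/60 = 39.333998
  S ⇒ negate
  λ: degrees = first 3 digits = 0, minutes = 7.8666; 0 + 7.8666/60 = 0.131110
  W → negative
Point 2:
  φ: split at 2 digits → 77° and 34.34759′; 77 + 34.34759/60 = 77.572460
  N → positive
  λ: degrees = first 3 digits = 168, minutes = 55.5767; 168 + 55.5767/60 = 168.926278
  E → positive
Point 3:
  Lat: degrees = first 2 digits = 6, minutes = 50.648; 6 + 50.648/60 = 6.844133
  S → negative
  Lon: split at 3 digits → 028° and 39.0018′; 28 + 39.0018/60 = 28.650030
  W ⇒ negate
Point 4:
  Latitude: degrees = first 2 digits = 76, minutes = 49.699; 76 + 49.699/60 = 76.828317
  N ⇒ keep positive
  Lon: split at 3 digits → 143° and 25.029′; 143 + 25.029/60 = 143.417150
  E → positive
Point 5:
  Lat: degrees = first 2 digits = 24, minutes = 6.231; 24 + 6.231/60 = 24.103850
  N → positive
  λ: degrees = first 3 digits = 67, minutes = 32.8042; 67 + 32.8042/60 = 67.546737
  W → negative
Point 6:
  Lat: split at 2 digits → 53° and 15.9′; 53 + 15.9/60 = 53.265000
  hemisphere S, so the sign is −
  Longitude: split at 3 digits → 045° and 1.2919′; 45 + 1.2919/60 = 45.021532
  W → negative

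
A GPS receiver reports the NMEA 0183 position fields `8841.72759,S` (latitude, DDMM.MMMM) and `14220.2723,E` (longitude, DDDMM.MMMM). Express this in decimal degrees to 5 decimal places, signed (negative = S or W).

φ: degrees = first 2 digits = 88, minutes = 41.72759; 88 + 41.72759/60 = 88.695460
S ⇒ negate
Lon: split at 3 digits → 142° and 20.2723′; 142 + 20.2723/60 = 142.337872
E ⇒ keep positive

-88.69546, 142.33787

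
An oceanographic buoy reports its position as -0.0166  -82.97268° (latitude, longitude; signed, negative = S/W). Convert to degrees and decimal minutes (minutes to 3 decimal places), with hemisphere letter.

0° 0.996′ S, 82° 58.361′ W

Latitude is negative → S; |value| = 0.016600
Latitude: 0° + 0.016600 × 60 = 0° 0.99600′
Longitude is negative → W; |value| = 82.972680
Longitude: minutes = (82.972680 − 82) × 60 = 58.36080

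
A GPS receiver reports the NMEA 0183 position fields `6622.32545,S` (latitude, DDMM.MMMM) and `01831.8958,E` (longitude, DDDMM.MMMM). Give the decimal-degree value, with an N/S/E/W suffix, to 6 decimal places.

Latitude: degrees = first 2 digits = 66, minutes = 22.32545; 66 + 22.32545/60 = 66.3720908
λ: split at 3 digits → 018° and 31.8958′; 18 + 31.8958/60 = 18.5315967

66.372091° S, 18.531597° E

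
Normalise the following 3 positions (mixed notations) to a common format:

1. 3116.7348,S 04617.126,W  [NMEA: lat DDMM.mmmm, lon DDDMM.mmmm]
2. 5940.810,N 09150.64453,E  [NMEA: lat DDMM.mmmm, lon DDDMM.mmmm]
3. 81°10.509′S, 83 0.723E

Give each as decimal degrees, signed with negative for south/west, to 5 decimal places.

1. -31.27891, -46.28543
2. 59.68017, 91.84408
3. -81.17515, 83.01205

Point 1:
  Lat: degrees = first 2 digits = 31, minutes = 16.7348; 31 + 16.7348/60 = 31.278913
  S → negative
  Lon: split at 3 digits → 046° and 17.126′; 46 + 17.126/60 = 46.285433
  hemisphere W, so the sign is −
Point 2:
  Lat: split at 2 digits → 59° and 40.81′; 59 + 40.81/60 = 59.680167
  N → positive
  Lon: degrees = first 3 digits = 91, minutes = 50.64453; 91 + 50.64453/60 = 91.844076
  E ⇒ keep positive
Point 3:
  φ: 81 + 10.509/60 = 81.175150
  S ⇒ negate
  Longitude: 83 + 0.723/60 = 83.012050
  E ⇒ keep positive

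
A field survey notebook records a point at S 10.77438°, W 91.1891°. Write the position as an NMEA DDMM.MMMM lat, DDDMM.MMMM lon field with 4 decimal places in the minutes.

1046.4628,S / 09111.3460,W

φ: 10° + 0.774380 × 60 = 10° 46.462800′
λ: fractional part 0.189100 → 11.346000 minutes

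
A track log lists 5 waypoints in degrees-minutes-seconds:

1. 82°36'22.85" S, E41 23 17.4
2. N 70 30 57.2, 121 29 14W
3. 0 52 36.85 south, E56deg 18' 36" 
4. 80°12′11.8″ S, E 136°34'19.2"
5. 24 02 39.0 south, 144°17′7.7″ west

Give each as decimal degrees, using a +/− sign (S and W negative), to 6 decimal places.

1. -82.606347, 41.388167
2. 70.515889, -121.487222
3. -0.876903, 56.310000
4. -80.203278, 136.572000
5. -24.044167, -144.285472

Point 1:
  Latitude: 82 + 36/60 + 22.85/3600 = 82.6063472
  S → negative
  λ: 41 + 23/60 + 17.4/3600 = 41.3881667
  E → positive
Point 2:
  Lat: 30′ + 57.2″ = 30.95333′; 70 + 30.95333/60 = 70.5158889
  N ⇒ keep positive
  Lon: 121° + 29/60 + 14/3600 = 121 + 0.483333 + 0.003889 = 121.4872222
  W ⇒ negate
Point 3:
  Lat: 52′ + 36.85″ = 52.61417′; 0 + 52.61417/60 = 0.8769028
  hemisphere S, so the sign is −
  Lon: 56° + 18/60 + 36/3600 = 56 + 0.300000 + 0.010000 = 56.3100000
  E ⇒ keep positive
Point 4:
  Lat: 80 + 12/60 + 11.8/3600 = 80.2032778
  S ⇒ negate
  Lon: 136° + 34/60 + 19.2/3600 = 136 + 0.566667 + 0.005333 = 136.5720000
  E → positive
Point 5:
  φ: 24° + 2/60 + 39/3600 = 24 + 0.033333 + 0.010833 = 24.0441667
  S ⇒ negate
  λ: 144° + 17/60 + 7.7/3600 = 144 + 0.283333 + 0.002139 = 144.2854722
  hemisphere W, so the sign is −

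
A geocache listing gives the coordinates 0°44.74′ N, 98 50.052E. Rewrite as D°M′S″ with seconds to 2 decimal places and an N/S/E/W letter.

Lat: fractional minutes 0.74000 × 60 = 44.4000″
Longitude: 50.05200′ → 50′ and 0.05200 × 60 = 3.1200″

0°44′44.40″ N, 98°50′3.12″ E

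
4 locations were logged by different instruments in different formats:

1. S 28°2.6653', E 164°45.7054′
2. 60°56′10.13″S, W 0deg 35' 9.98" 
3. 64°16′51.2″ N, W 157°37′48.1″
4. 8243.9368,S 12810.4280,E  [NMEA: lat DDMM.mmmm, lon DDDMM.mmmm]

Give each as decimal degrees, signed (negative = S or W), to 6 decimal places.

1. -28.044422, 164.761757
2. -60.936147, -0.586106
3. 64.280889, -157.630028
4. -82.732280, 128.173800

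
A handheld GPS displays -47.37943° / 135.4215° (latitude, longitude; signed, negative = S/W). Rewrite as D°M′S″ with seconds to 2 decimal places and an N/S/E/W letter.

Latitude is negative → S; |value| = 47.379430
Latitude: 0.379430 × 60 = 22.76580′ → 22′, remainder × 60 = 45.9480″
Lon: 0.421500° → 25.29000′; 0.29000 × 60 = 17.4000″

47°22′45.95″ S, 135°25′17.40″ E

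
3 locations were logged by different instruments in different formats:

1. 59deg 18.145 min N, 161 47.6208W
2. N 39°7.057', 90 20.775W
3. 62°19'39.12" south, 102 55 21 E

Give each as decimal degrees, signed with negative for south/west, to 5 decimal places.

Point 1:
  Latitude: 18.145′ = 0.302417°; total 59.302417
  N → positive
  λ: 161 + 47.6208/60 = 161.793680
  W → negative
Point 2:
  Latitude: 7.057′ = 0.117617°; total 39.117617
  N ⇒ keep positive
  Longitude: 90 + 20.775/60 = 90.346250
  W → negative
Point 3:
  Latitude: 62 + 19/60 + 39.12/3600 = 62.327533
  hemisphere S, so the sign is −
  Longitude: 102° + 55/60 + 21/3600 = 102 + 0.916667 + 0.005833 = 102.922500
  E ⇒ keep positive

1. 59.30242, -161.79368
2. 39.11762, -90.34625
3. -62.32753, 102.92250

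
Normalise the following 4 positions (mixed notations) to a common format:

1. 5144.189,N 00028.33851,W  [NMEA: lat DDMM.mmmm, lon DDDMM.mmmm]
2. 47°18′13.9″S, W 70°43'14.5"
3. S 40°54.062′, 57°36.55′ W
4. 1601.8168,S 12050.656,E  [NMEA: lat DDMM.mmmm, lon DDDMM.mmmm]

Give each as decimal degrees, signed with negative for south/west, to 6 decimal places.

1. 51.736483, -0.472309
2. -47.303861, -70.720694
3. -40.901033, -57.609167
4. -16.030280, 120.844267

Point 1:
  φ: split at 2 digits → 51° and 44.189′; 51 + 44.189/60 = 51.7364833
  N ⇒ keep positive
  λ: split at 3 digits → 000° and 28.33851′; 0 + 28.33851/60 = 0.4723085
  hemisphere W, so the sign is −
Point 2:
  Latitude: 47° + 18/60 + 13.9/3600 = 47 + 0.300000 + 0.003861 = 47.3038611
  hemisphere S, so the sign is −
  Longitude: 43′ + 14.5″ = 43.24167′; 70 + 43.24167/60 = 70.7206944
  hemisphere W, so the sign is −
Point 3:
  φ: 54.062′ = 0.901033°; total 40.9010333
  S ⇒ negate
  Lon: 57 + 36.55/60 = 57.6091667
  W → negative
Point 4:
  Lat: degrees = first 2 digits = 16, minutes = 1.8168; 16 + 1.8168/60 = 16.0302800
  hemisphere S, so the sign is −
  λ: degrees = first 3 digits = 120, minutes = 50.656; 120 + 50.656/60 = 120.8442667
  E ⇒ keep positive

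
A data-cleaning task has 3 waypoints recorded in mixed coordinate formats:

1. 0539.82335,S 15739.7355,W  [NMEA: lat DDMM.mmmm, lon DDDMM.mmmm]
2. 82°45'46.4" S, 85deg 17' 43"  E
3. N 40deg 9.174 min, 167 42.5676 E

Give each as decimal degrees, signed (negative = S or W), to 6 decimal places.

1. -5.663723, -157.662258
2. -82.762889, 85.295278
3. 40.152900, 167.709460

Point 1:
  Lat: degrees = first 2 digits = 5, minutes = 39.82335; 5 + 39.82335/60 = 5.6637225
  S ⇒ negate
  λ: split at 3 digits → 157° and 39.7355′; 157 + 39.7355/60 = 157.6622583
  W → negative
Point 2:
  Lat: 82 + 45/60 + 46.4/3600 = 82.7628889
  S → negative
  λ: 85° + 17/60 + 43/3600 = 85 + 0.283333 + 0.011944 = 85.2952778
  E → positive
Point 3:
  Latitude: 40 + 9.174/60 = 40.1529000
  N ⇒ keep positive
  Longitude: 42.5676′ = 0.709460°; total 167.7094600
  E → positive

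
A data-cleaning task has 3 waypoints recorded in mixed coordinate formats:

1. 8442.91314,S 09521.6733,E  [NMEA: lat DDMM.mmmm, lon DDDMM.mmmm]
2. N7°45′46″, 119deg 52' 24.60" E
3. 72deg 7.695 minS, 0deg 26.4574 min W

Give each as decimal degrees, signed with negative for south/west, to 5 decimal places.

Point 1:
  Latitude: degrees = first 2 digits = 84, minutes = 42.91314; 84 + 42.91314/60 = 84.715219
  S ⇒ negate
  Longitude: split at 3 digits → 095° and 21.6733′; 95 + 21.6733/60 = 95.361222
  E → positive
Point 2:
  Lat: 45′ + 46″ = 45.76667′; 7 + 45.76667/60 = 7.762778
  N ⇒ keep positive
  λ: 119 + 52/60 + 24.6/3600 = 119.873500
  E → positive
Point 3:
  Latitude: 72 + 7.695/60 = 72.128250
  S ⇒ negate
  Lon: 0 + 26.4574/60 = 0.440957
  W ⇒ negate

1. -84.71522, 95.36122
2. 7.76278, 119.87350
3. -72.12825, -0.44096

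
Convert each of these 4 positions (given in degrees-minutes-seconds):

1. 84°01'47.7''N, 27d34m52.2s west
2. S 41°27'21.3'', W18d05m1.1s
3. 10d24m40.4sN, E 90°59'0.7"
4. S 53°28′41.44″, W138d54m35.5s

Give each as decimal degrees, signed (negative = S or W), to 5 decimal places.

1. 84.02992, -27.58117
2. -41.45592, -18.08364
3. 10.41122, 90.98353
4. -53.47818, -138.90986

Point 1:
  φ: 84 + 1/60 + 47.7/3600 = 84.029917
  N → positive
  Longitude: 27 + 34/60 + 52.2/3600 = 27.581167
  W ⇒ negate
Point 2:
  Lat: 27′ + 21.3″ = 27.35500′; 41 + 27.35500/60 = 41.455917
  S ⇒ negate
  Longitude: 18 + 5/60 + 1.1/3600 = 18.083639
  W → negative
Point 3:
  φ: 24′ + 40.4″ = 24.67333′; 10 + 24.67333/60 = 10.411222
  N → positive
  λ: 59′ + 0.7″ = 59.01167′; 90 + 59.01167/60 = 90.983528
  E → positive
Point 4:
  Lat: 53 + 28/60 + 41.44/3600 = 53.478178
  S → negative
  λ: 138° + 54/60 + 35.5/3600 = 138 + 0.900000 + 0.009861 = 138.909861
  W ⇒ negate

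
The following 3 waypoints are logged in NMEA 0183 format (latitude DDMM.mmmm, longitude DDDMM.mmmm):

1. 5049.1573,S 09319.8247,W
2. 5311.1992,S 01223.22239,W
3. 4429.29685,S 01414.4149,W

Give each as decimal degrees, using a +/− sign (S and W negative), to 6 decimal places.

1. -50.819288, -93.330412
2. -53.186653, -12.387040
3. -44.488281, -14.240248

Point 1:
  Latitude: degrees = first 2 digits = 50, minutes = 49.1573; 50 + 49.1573/60 = 50.8192883
  hemisphere S, so the sign is −
  λ: split at 3 digits → 093° and 19.8247′; 93 + 19.8247/60 = 93.3304117
  W → negative
Point 2:
  Latitude: split at 2 digits → 53° and 11.1992′; 53 + 11.1992/60 = 53.1866533
  S ⇒ negate
  Lon: degrees = first 3 digits = 12, minutes = 23.22239; 12 + 23.22239/60 = 12.3870398
  hemisphere W, so the sign is −
Point 3:
  Lat: degrees = first 2 digits = 44, minutes = 29.29685; 44 + 29.29685/60 = 44.4882808
  S → negative
  Lon: split at 3 digits → 014° and 14.4149′; 14 + 14.4149/60 = 14.2402483
  W ⇒ negate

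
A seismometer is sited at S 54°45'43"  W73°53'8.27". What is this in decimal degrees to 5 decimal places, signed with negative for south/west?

-54.76194, -73.88563

Lat: 54 + 45/60 + 43/3600 = 54.761944
hemisphere S, so the sign is −
Longitude: 73° + 53/60 + 8.27/3600 = 73 + 0.883333 + 0.002297 = 73.885631
hemisphere W, so the sign is −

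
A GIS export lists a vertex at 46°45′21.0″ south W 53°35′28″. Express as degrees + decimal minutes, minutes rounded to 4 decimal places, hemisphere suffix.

46° 45.3500′ S, 53° 35.4667′ W

Lat: 45 + 21/60 = 45.350000′
λ: 35 + 28/60 = 35.466667′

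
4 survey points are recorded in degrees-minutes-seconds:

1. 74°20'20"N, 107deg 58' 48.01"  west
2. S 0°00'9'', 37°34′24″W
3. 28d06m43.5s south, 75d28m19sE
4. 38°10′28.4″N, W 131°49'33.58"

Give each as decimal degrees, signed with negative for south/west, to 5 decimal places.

Point 1:
  φ: 74° + 20/60 + 20/3600 = 74 + 0.333333 + 0.005556 = 74.338889
  N ⇒ keep positive
  Longitude: 107° + 58/60 + 48.01/3600 = 107 + 0.966667 + 0.013336 = 107.980003
  hemisphere W, so the sign is −
Point 2:
  Latitude: 0′ + 9″ = 0.15000′; 0 + 0.15000/60 = 0.002500
  S ⇒ negate
  Lon: 34′ + 24″ = 34.40000′; 37 + 34.40000/60 = 37.573333
  hemisphere W, so the sign is −
Point 3:
  φ: 28° + 6/60 + 43.5/3600 = 28 + 0.100000 + 0.012083 = 28.112083
  S ⇒ negate
  Lon: 75° + 28/60 + 19/3600 = 75 + 0.466667 + 0.005278 = 75.471944
  E ⇒ keep positive
Point 4:
  φ: 10′ + 28.4″ = 10.47333′; 38 + 10.47333/60 = 38.174556
  N → positive
  Longitude: 49′ + 33.58″ = 49.55967′; 131 + 49.55967/60 = 131.825994
  W ⇒ negate

1. 74.33889, -107.98000
2. -0.00250, -37.57333
3. -28.11208, 75.47194
4. 38.17456, -131.82599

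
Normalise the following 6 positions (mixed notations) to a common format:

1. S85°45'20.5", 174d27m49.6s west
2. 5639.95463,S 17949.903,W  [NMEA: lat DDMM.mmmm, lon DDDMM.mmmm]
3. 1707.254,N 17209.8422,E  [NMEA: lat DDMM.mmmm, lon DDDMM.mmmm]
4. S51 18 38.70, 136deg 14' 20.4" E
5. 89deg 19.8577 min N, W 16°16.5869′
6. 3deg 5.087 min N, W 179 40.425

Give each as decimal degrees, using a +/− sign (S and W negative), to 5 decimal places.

1. -85.75569, -174.46378
2. -56.66591, -179.83172
3. 17.12090, 172.16404
4. -51.31075, 136.23900
5. 89.33096, -16.27645
6. 3.08478, -179.67375

Point 1:
  φ: 45′ + 20.5″ = 45.34167′; 85 + 45.34167/60 = 85.755694
  hemisphere S, so the sign is −
  λ: 174 + 27/60 + 49.6/3600 = 174.463778
  W ⇒ negate
Point 2:
  Lat: degrees = first 2 digits = 56, minutes = 39.95463; 56 + 39.95463/60 = 56.665911
  S ⇒ negate
  Lon: degrees = first 3 digits = 179, minutes = 49.903; 179 + 49.903/60 = 179.831717
  W ⇒ negate
Point 3:
  Latitude: degrees = first 2 digits = 17, minutes = 7.254; 17 + 7.254/60 = 17.120900
  N ⇒ keep positive
  Longitude: degrees = first 3 digits = 172, minutes = 9.8422; 172 + 9.8422/60 = 172.164037
  E ⇒ keep positive
Point 4:
  Lat: 51 + 18/60 + 38.7/3600 = 51.310750
  hemisphere S, so the sign is −
  λ: 136 + 14/60 + 20.4/3600 = 136.239000
  E → positive
Point 5:
  Lat: 89 + 19.8577/60 = 89.330962
  N → positive
  Longitude: 16 + 16.5869/60 = 16.276448
  W ⇒ negate
Point 6:
  Lat: 3 + 5.087/60 = 3.084783
  N ⇒ keep positive
  λ: 40.425′ = 0.673750°; total 179.673750
  W → negative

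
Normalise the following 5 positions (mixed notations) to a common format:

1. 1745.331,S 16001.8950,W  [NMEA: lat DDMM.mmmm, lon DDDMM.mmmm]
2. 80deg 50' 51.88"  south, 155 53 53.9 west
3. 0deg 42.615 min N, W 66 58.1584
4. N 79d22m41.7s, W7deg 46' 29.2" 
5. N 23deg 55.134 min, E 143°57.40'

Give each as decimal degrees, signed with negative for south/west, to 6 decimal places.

Point 1:
  φ: split at 2 digits → 17° and 45.331′; 17 + 45.331/60 = 17.7555167
  S ⇒ negate
  Lon: degrees = first 3 digits = 160, minutes = 1.895; 160 + 1.895/60 = 160.0315833
  W ⇒ negate
Point 2:
  Latitude: 80 + 50/60 + 51.88/3600 = 80.8477444
  S → negative
  λ: 53′ + 53.9″ = 53.89833′; 155 + 53.89833/60 = 155.8983056
  W ⇒ negate
Point 3:
  Latitude: 0 + 42.615/60 = 0.7102500
  N ⇒ keep positive
  Lon: 66 + 58.1584/60 = 66.9693067
  W ⇒ negate
Point 4:
  φ: 79° + 22/60 + 41.7/3600 = 79 + 0.366667 + 0.011583 = 79.3782500
  N → positive
  Longitude: 7 + 46/60 + 29.2/3600 = 7.7747778
  W ⇒ negate
Point 5:
  Lat: 55.134′ = 0.918900°; total 23.9189000
  N → positive
  λ: 143 + 57.4/60 = 143.9566667
  E → positive

1. -17.755517, -160.031583
2. -80.847744, -155.898306
3. 0.710250, -66.969307
4. 79.378250, -7.774778
5. 23.918900, 143.956667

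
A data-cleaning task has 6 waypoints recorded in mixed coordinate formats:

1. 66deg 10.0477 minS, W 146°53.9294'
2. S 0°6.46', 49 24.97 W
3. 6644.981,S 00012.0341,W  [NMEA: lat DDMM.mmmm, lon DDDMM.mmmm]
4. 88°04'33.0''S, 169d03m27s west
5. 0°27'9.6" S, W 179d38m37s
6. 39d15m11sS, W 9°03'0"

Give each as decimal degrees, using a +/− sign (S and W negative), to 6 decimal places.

Point 1:
  φ: 10.0477′ = 0.167462°; total 66.1674617
  S → negative
  Lon: 53.9294′ = 0.898823°; total 146.8988233
  W → negative
Point 2:
  φ: 6.46′ = 0.107667°; total 0.1076667
  S ⇒ negate
  λ: 24.97′ = 0.416167°; total 49.4161667
  hemisphere W, so the sign is −
Point 3:
  Lat: degrees = first 2 digits = 66, minutes = 44.981; 66 + 44.981/60 = 66.7496833
  hemisphere S, so the sign is −
  Lon: split at 3 digits → 000° and 12.0341′; 0 + 12.0341/60 = 0.2005683
  W → negative
Point 4:
  Latitude: 88 + 4/60 + 33/3600 = 88.0758333
  hemisphere S, so the sign is −
  Lon: 169 + 3/60 + 27/3600 = 169.0575000
  W → negative
Point 5:
  Lat: 0° + 27/60 + 9.6/3600 = 0 + 0.450000 + 0.002667 = 0.4526667
  S → negative
  λ: 179 + 38/60 + 37/3600 = 179.6436111
  W → negative
Point 6:
  φ: 15′ + 11″ = 15.18333′; 39 + 15.18333/60 = 39.2530556
  S → negative
  λ: 9° + 3/60 + 0/3600 = 9 + 0.050000 + 0.000000 = 9.0500000
  W ⇒ negate

1. -66.167462, -146.898823
2. -0.107667, -49.416167
3. -66.749683, -0.200568
4. -88.075833, -169.057500
5. -0.452667, -179.643611
6. -39.253056, -9.050000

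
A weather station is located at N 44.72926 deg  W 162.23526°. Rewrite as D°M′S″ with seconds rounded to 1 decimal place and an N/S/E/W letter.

44°43′45.3″ N, 162°14′6.9″ W

Lat: 0.729260° → 43.75560′; 0.75560 × 60 = 45.336″
Lon: 0.235260° → 14.11560′; 0.11560 × 60 = 6.936″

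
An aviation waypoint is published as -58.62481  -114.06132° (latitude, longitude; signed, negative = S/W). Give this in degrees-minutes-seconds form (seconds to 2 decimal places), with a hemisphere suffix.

Latitude is negative → S; |value| = 58.624810
Lat: 0.624810° → 37.48860′; 0.48860 × 60 = 29.3160″
Longitude is negative → W; |value| = 114.061320
Lon: whole degrees 114; 3.67920′ → 3′ and 40.7520″

58°37′29.32″ S, 114°03′40.75″ W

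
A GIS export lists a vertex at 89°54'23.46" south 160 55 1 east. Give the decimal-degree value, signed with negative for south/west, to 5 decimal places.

Latitude: 89 + 54/60 + 23.46/3600 = 89.906517
S ⇒ negate
Longitude: 55′ + 1″ = 55.01667′; 160 + 55.01667/60 = 160.916944
E ⇒ keep positive

-89.90652, 160.91694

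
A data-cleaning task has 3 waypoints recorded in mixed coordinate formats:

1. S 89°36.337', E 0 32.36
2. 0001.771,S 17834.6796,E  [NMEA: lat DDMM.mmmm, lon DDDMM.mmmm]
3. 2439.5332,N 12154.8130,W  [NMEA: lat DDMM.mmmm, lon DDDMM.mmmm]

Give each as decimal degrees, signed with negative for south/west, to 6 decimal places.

Point 1:
  Lat: 89 + 36.337/60 = 89.6056167
  S → negative
  Longitude: 0 + 32.36/60 = 0.5393333
  E → positive
Point 2:
  Latitude: split at 2 digits → 00° and 1.771′; 0 + 1.771/60 = 0.0295167
  S ⇒ negate
  Lon: degrees = first 3 digits = 178, minutes = 34.6796; 178 + 34.6796/60 = 178.5779933
  E → positive
Point 3:
  Lat: split at 2 digits → 24° and 39.5332′; 24 + 39.5332/60 = 24.6588867
  N ⇒ keep positive
  λ: split at 3 digits → 121° and 54.813′; 121 + 54.813/60 = 121.9135500
  hemisphere W, so the sign is −

1. -89.605617, 0.539333
2. -0.029517, 178.577993
3. 24.658887, -121.913550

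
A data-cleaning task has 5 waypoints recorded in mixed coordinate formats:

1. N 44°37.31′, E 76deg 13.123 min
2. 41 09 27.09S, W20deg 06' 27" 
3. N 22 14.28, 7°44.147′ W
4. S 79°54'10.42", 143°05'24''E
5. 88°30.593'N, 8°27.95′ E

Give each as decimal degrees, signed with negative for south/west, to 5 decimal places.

1. 44.62183, 76.21872
2. -41.15753, -20.10750
3. 22.23800, -7.73578
4. -79.90289, 143.09000
5. 88.50988, 8.46583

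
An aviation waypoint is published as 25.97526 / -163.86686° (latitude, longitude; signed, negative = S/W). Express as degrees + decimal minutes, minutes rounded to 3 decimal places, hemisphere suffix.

25° 58.516′ N, 163° 52.012′ W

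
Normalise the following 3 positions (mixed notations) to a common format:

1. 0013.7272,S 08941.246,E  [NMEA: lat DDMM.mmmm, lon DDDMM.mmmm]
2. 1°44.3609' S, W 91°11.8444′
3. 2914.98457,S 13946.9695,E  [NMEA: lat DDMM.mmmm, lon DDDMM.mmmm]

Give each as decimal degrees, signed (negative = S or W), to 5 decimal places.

1. -0.22879, 89.68743
2. -1.73935, -91.19741
3. -29.24974, 139.78283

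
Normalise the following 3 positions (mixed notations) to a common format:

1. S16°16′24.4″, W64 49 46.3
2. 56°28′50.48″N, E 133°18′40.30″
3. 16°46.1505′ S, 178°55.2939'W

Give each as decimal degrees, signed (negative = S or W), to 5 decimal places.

Point 1:
  φ: 16′ + 24.4″ = 16.40667′; 16 + 16.40667/60 = 16.273444
  S ⇒ negate
  Lon: 49′ + 46.3″ = 49.77167′; 64 + 49.77167/60 = 64.829528
  W ⇒ negate
Point 2:
  Latitude: 56 + 28/60 + 50.48/3600 = 56.480689
  N → positive
  λ: 133 + 18/60 + 40.3/3600 = 133.311194
  E ⇒ keep positive
Point 3:
  Latitude: 46.1505′ = 0.769175°; total 16.769175
  hemisphere S, so the sign is −
  Lon: 55.2939′ = 0.921565°; total 178.921565
  hemisphere W, so the sign is −

1. -16.27344, -64.82953
2. 56.48069, 133.31119
3. -16.76918, -178.92157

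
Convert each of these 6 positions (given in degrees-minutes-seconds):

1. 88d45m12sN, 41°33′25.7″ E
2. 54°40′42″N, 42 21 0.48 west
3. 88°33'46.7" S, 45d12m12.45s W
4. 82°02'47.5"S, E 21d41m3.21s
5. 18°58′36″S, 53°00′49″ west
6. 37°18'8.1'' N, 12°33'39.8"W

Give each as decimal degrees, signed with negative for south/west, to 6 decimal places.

1. 88.753333, 41.557139
2. 54.678333, -42.350133
3. -88.562972, -45.203458
4. -82.046528, 21.684225
5. -18.976667, -53.013611
6. 37.302250, -12.561056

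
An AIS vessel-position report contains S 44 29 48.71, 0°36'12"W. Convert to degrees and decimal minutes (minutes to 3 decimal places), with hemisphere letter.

Lat: 29 + 48.71/60 = 29.81183′
λ: 36 + 12/60 = 36.20000′

44° 29.812′ S, 0° 36.200′ W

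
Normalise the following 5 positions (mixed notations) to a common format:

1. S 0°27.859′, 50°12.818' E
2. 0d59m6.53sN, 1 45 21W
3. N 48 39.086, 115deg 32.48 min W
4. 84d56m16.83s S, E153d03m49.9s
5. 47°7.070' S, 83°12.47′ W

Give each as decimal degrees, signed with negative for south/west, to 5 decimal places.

1. -0.46432, 50.21363
2. 0.98515, -1.75583
3. 48.65143, -115.54133
4. -84.93801, 153.06386
5. -47.11783, -83.20783

Point 1:
  φ: 27.859′ = 0.464317°; total 0.464317
  hemisphere S, so the sign is −
  λ: 50 + 12.818/60 = 50.213633
  E → positive
Point 2:
  Lat: 0° + 59/60 + 6.53/3600 = 0 + 0.983333 + 0.001814 = 0.985147
  N ⇒ keep positive
  Lon: 45′ + 21″ = 45.35000′; 1 + 45.35000/60 = 1.755833
  hemisphere W, so the sign is −
Point 3:
  Lat: 48 + 39.086/60 = 48.651433
  N → positive
  λ: 32.48′ = 0.541333°; total 115.541333
  hemisphere W, so the sign is −
Point 4:
  φ: 84 + 56/60 + 16.83/3600 = 84.938008
  hemisphere S, so the sign is −
  λ: 153 + 3/60 + 49.9/3600 = 153.063861
  E → positive
Point 5:
  Lat: 47 + 7.07/60 = 47.117833
  hemisphere S, so the sign is −
  Longitude: 12.47′ = 0.207833°; total 83.207833
  W ⇒ negate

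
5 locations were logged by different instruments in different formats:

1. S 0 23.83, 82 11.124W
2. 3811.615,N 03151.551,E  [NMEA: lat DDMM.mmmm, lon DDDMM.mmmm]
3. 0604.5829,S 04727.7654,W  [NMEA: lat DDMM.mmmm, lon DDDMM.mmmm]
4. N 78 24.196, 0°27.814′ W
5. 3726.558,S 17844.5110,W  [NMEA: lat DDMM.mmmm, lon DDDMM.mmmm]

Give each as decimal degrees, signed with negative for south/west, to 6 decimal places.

1. -0.397167, -82.185400
2. 38.193583, 31.859183
3. -6.076382, -47.462757
4. 78.403267, -0.463567
5. -37.442633, -178.741850

Point 1:
  Latitude: 0 + 23.83/60 = 0.3971667
  hemisphere S, so the sign is −
  Lon: 82 + 11.124/60 = 82.1854000
  W ⇒ negate
Point 2:
  Lat: degrees = first 2 digits = 38, minutes = 11.615; 38 + 11.615/60 = 38.1935833
  N → positive
  λ: degrees = first 3 digits = 31, minutes = 51.551; 31 + 51.551/60 = 31.8591833
  E → positive
Point 3:
  Lat: degrees = first 2 digits = 6, minutes = 4.5829; 6 + 4.5829/60 = 6.0763817
  S → negative
  Longitude: split at 3 digits → 047° and 27.7654′; 47 + 27.7654/60 = 47.4627567
  W → negative
Point 4:
  φ: 24.196′ = 0.403267°; total 78.4032667
  N ⇒ keep positive
  λ: 27.814′ = 0.463567°; total 0.4635667
  W ⇒ negate
Point 5:
  Latitude: degrees = first 2 digits = 37, minutes = 26.558; 37 + 26.558/60 = 37.4426333
  S ⇒ negate
  Longitude: split at 3 digits → 178° and 44.511′; 178 + 44.511/60 = 178.7418500
  W ⇒ negate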